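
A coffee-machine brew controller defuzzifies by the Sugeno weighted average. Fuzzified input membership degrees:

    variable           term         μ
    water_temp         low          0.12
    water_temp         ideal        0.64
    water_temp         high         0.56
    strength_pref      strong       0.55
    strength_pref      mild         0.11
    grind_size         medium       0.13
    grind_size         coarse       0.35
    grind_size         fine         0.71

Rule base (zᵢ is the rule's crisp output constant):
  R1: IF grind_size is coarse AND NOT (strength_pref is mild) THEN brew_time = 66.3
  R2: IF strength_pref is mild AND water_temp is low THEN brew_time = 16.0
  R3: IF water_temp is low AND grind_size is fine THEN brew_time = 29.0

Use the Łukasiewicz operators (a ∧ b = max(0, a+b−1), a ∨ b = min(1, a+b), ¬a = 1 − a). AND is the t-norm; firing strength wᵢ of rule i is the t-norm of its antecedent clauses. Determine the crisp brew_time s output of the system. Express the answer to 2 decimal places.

66.30

R1 (z=66.3): coarse=0.35, ¬mild=1−0.11=0.89; AND[max(0, a+b−1)] → w = 0.24
R2 (z=16.0): mild=0.11, low=0.12; AND[max(0, a+b−1)] → w = 0.00
R3 (z=29.0): low=0.12, fine=0.71; AND[max(0, a+b−1)] → w = 0.00
Weighted average = (0.24·66.3 + 0.00·16.0 + 0.00·29.0) / (0.24 + 0.00 + 0.00)
  = 15.9120 / 0.2400 = 66.30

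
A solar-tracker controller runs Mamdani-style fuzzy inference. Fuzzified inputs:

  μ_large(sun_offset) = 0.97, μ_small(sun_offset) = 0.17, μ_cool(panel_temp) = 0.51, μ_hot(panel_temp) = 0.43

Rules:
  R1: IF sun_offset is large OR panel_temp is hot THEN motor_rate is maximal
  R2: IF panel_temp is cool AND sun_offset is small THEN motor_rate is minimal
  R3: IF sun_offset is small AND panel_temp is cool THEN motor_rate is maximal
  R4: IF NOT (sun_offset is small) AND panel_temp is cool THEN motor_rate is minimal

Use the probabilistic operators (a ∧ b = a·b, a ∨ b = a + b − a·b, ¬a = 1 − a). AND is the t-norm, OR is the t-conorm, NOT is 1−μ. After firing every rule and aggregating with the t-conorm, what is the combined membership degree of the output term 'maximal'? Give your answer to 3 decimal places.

R1: large=0.97, hot=0.43; OR[a + b − a·b] → w = 0.9829
R2: cool=0.51, small=0.17; AND[a·b] → w = 0.0867
R3: small=0.17, cool=0.51; AND[a·b] → w = 0.0867
R4: ¬small=1−0.17=0.83, cool=0.51; AND[a·b] → w = 0.4233
Rules with consequent 'maximal': {R1, R3} → strengths 0.9829, 0.0867
Aggregate via t-conorm [a + b − a·b]: 0.9844

0.984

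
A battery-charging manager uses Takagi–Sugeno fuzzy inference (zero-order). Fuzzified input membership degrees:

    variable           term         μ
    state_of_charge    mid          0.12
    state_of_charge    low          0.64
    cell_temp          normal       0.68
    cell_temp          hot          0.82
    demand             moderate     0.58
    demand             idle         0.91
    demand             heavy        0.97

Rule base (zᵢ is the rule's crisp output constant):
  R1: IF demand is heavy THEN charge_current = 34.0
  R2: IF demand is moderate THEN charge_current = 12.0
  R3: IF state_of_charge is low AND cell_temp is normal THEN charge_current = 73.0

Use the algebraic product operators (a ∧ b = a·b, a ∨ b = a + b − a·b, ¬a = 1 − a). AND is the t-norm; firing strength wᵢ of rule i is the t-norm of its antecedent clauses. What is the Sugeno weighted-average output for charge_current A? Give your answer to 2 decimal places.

36.12

R1 (z=34.0): heavy=0.97 → w = 0.9700
R2 (z=12.0): moderate=0.58 → w = 0.5800
R3 (z=73.0): low=0.64, normal=0.68; AND[a·b] → w = 0.4352
Weighted average = (0.9700·34.0 + 0.5800·12.0 + 0.4352·73.0) / (0.9700 + 0.5800 + 0.4352)
  = 71.7096 / 1.9852 = 36.12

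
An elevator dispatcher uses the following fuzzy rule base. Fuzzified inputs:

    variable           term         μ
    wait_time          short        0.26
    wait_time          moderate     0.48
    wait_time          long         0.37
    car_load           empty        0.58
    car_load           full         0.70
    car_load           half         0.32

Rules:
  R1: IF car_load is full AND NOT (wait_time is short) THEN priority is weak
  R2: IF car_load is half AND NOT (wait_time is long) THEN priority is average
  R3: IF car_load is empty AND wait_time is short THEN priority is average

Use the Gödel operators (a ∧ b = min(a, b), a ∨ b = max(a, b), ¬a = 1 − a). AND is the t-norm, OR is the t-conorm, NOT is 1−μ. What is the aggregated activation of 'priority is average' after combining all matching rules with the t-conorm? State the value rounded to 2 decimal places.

R1: full=0.70, ¬short=1−0.26=0.74; AND[min(a, b)] → w = 0.70
R2: half=0.32, ¬long=1−0.37=0.63; AND[min(a, b)] → w = 0.32
R3: empty=0.58, short=0.26; AND[min(a, b)] → w = 0.26
Rules with consequent 'average': {R2, R3} → strengths 0.32, 0.26
Aggregate via t-conorm [max(a, b)]: 0.32

0.32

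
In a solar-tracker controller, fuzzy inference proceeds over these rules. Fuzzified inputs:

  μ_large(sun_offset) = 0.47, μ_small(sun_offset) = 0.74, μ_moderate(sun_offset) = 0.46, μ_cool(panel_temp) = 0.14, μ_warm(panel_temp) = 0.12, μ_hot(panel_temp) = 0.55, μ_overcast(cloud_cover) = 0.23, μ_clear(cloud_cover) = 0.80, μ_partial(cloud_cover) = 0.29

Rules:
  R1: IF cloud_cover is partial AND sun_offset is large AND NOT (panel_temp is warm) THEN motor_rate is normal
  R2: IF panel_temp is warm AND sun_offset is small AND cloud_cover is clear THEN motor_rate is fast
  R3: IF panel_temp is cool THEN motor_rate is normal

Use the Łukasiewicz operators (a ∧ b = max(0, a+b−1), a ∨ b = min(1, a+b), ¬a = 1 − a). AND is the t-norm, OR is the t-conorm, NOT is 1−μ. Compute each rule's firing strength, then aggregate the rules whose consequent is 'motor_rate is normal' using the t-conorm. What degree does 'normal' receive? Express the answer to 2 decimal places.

R1: partial=0.29, large=0.47, ¬warm=1−0.12=0.88; AND[max(0, a+b−1)] → w = 0.00
R2: warm=0.12, small=0.74, clear=0.80; AND[max(0, a+b−1)] → w = 0.00
R3: cool=0.14 → w = 0.14
Rules with consequent 'normal': {R1, R3} → strengths 0.00, 0.14
Aggregate via t-conorm [min(1, a+b)]: 0.14

0.14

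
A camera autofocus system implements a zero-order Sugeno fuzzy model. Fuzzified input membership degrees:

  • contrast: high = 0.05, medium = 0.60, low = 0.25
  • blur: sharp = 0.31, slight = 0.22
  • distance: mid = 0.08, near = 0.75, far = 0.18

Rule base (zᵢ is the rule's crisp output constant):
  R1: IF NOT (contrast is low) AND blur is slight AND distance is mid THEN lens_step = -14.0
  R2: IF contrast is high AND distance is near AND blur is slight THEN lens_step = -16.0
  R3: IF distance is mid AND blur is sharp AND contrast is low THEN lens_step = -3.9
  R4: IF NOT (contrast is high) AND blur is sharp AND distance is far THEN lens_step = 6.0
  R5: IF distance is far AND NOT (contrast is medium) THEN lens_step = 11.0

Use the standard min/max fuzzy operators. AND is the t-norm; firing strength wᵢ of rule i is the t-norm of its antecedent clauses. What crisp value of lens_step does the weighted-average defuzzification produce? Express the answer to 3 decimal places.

1.453

R1 (z=-14.0): ¬low=1−0.25=0.75, slight=0.22, mid=0.08; AND[min(a, b)] → w = 0.08
R2 (z=-16.0): high=0.05, near=0.75, slight=0.22; AND[min(a, b)] → w = 0.05
R3 (z=-3.9): mid=0.08, sharp=0.31, low=0.25; AND[min(a, b)] → w = 0.08
R4 (z=6.0): ¬high=1−0.05=0.95, sharp=0.31, far=0.18; AND[min(a, b)] → w = 0.18
R5 (z=11.0): far=0.18, ¬medium=1−0.60=0.40; AND[min(a, b)] → w = 0.18
Weighted average = (0.08·-14.0 + 0.05·-16.0 + 0.08·-3.9 + 0.18·6.0 + 0.18·11.0) / (0.08 + 0.05 + 0.08 + 0.18 + 0.18)
  = 0.8280 / 0.5700 = 1.453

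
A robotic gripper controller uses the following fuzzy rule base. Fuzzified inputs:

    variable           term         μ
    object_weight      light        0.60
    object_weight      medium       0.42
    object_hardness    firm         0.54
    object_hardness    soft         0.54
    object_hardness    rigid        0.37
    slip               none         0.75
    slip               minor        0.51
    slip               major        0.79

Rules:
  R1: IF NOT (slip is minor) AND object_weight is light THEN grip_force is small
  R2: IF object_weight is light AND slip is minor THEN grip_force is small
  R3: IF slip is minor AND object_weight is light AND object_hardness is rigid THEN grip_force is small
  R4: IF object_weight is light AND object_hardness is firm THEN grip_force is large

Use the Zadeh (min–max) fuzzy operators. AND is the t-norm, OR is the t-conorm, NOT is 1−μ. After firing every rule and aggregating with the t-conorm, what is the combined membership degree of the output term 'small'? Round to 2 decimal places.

0.51

R1: ¬minor=1−0.51=0.49, light=0.60; AND[min(a, b)] → w = 0.49
R2: light=0.60, minor=0.51; AND[min(a, b)] → w = 0.51
R3: minor=0.51, light=0.60, rigid=0.37; AND[min(a, b)] → w = 0.37
R4: light=0.60, firm=0.54; AND[min(a, b)] → w = 0.54
Rules with consequent 'small': {R1, R2, R3} → strengths 0.49, 0.51, 0.37
Aggregate via t-conorm [max(a, b)]: 0.51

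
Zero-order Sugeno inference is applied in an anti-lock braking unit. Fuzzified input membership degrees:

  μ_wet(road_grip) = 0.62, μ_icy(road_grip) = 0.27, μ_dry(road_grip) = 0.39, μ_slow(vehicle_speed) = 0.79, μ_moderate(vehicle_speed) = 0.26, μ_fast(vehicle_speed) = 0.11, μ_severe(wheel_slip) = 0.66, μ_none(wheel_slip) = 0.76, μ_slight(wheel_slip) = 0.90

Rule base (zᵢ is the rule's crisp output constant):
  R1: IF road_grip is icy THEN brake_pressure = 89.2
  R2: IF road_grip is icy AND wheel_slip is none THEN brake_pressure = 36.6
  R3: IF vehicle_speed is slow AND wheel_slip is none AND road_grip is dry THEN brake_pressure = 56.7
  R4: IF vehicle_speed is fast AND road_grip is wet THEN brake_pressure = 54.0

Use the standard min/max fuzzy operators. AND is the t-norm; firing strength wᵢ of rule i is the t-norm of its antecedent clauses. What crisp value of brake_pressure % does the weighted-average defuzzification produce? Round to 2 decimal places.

R1 (z=89.2): icy=0.27 → w = 0.27
R2 (z=36.6): icy=0.27, none=0.76; AND[min(a, b)] → w = 0.27
R3 (z=56.7): slow=0.79, none=0.76, dry=0.39; AND[min(a, b)] → w = 0.39
R4 (z=54.0): fast=0.11, wet=0.62; AND[min(a, b)] → w = 0.11
Weighted average = (0.27·89.2 + 0.27·36.6 + 0.39·56.7 + 0.11·54.0) / (0.27 + 0.27 + 0.39 + 0.11)
  = 62.0190 / 1.0400 = 59.63

59.63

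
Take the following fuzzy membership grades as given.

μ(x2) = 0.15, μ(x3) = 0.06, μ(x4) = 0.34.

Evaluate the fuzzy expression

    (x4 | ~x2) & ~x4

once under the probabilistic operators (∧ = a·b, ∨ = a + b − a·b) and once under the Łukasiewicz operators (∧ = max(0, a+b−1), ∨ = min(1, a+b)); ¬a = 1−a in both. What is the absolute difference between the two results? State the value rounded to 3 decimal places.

Under probabilistic:
  ~x2 = 1 − 0.1500 = 0.8500
  x4 | ~x2 = a + b − a·b on (0.3400, 0.8500) = 0.9010
  ~x4 = 1 − 0.3400 = 0.6600
  (x4 | ~x2) & ~x4 = a·b on (0.9010, 0.6600) = 0.5947
  → value = 0.5947
Under Łukasiewicz:
  ~x2 = 1 − 0.15 = 0.85
  x4 | ~x2 = min(1, a+b) on (0.34, 0.85) = 1.00
  ~x4 = 1 − 0.34 = 0.66
  (x4 | ~x2) & ~x4 = max(0, a+b−1) on (1.00, 0.66) = 0.66
  → value = 0.6600
|0.5947 − 0.6600| = 0.065

0.065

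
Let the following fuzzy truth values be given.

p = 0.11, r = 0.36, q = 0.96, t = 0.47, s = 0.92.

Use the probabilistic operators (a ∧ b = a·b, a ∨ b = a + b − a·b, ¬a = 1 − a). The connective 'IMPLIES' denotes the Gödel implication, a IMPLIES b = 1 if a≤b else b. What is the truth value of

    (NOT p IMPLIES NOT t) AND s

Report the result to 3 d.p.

NOT p = 1 − 0.1100 = 0.8900
NOT t = 1 − 0.4700 = 0.5300
NOT p IMPLIES NOT t  [Gödel: 1 if a≤b else b] with a=0.8900, b=0.5300 → 0.5300
(NOT p IMPLIES NOT t) AND s = a·b on (0.5300, 0.9200) = 0.4876

0.488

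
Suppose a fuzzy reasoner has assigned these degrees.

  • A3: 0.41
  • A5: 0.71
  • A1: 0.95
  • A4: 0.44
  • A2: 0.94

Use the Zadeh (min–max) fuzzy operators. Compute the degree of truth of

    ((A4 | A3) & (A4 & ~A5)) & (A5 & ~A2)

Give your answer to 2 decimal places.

A4 | A3 = max(a, b) on (0.44, 0.41) = 0.44
~A5 = 1 − 0.71 = 0.29
A4 & ~A5 = min(a, b) on (0.44, 0.29) = 0.29
(A4 | A3) & (A4 & ~A5) = min(a, b) on (0.44, 0.29) = 0.29
~A2 = 1 − 0.94 = 0.06
A5 & ~A2 = min(a, b) on (0.71, 0.06) = 0.06
((A4 | A3) & (A4 & ~A5)) & (A5 & ~A2) = min(a, b) on (0.29, 0.06) = 0.06

0.06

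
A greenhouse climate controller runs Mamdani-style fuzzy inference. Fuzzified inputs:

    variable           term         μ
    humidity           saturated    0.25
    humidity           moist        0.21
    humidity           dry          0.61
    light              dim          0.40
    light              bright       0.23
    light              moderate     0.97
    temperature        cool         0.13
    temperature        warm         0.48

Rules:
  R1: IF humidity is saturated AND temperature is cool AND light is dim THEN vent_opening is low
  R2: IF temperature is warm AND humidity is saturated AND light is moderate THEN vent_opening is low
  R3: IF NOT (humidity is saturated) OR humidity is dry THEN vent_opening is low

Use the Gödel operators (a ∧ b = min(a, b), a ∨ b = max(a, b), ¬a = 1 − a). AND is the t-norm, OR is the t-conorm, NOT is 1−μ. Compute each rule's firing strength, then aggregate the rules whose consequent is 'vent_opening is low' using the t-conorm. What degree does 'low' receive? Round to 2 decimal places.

R1: saturated=0.25, cool=0.13, dim=0.40; AND[min(a, b)] → w = 0.13
R2: warm=0.48, saturated=0.25, moderate=0.97; AND[min(a, b)] → w = 0.25
R3: ¬saturated=1−0.25=0.75, dry=0.61; OR[max(a, b)] → w = 0.75
Rules with consequent 'low': {R1, R2, R3} → strengths 0.13, 0.25, 0.75
Aggregate via t-conorm [max(a, b)]: 0.75

0.75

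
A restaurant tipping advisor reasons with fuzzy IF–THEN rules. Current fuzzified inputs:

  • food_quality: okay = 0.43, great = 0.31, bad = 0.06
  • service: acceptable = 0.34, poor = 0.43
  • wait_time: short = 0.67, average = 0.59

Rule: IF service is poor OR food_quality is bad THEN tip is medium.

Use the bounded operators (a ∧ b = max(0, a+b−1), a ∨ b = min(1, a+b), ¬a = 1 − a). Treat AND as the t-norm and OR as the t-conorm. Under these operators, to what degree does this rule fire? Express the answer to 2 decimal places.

0.49

firing strength: poor=0.43, bad=0.06; OR[min(1, a+b)] → w = 0.49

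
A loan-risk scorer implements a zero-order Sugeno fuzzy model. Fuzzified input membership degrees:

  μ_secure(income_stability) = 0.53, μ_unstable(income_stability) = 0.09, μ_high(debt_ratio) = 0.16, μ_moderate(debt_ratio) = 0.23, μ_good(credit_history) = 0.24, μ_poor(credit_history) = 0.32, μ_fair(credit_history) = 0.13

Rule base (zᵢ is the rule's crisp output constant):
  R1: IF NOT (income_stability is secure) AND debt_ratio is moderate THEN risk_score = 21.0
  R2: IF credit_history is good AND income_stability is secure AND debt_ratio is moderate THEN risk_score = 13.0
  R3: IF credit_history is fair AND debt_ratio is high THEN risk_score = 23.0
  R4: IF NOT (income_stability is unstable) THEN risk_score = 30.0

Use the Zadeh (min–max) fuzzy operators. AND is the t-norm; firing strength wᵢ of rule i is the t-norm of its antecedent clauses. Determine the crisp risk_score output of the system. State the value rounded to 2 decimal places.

25.41

R1 (z=21.0): ¬secure=1−0.53=0.47, moderate=0.23; AND[min(a, b)] → w = 0.23
R2 (z=13.0): good=0.24, secure=0.53, moderate=0.23; AND[min(a, b)] → w = 0.23
R3 (z=23.0): fair=0.13, high=0.16; AND[min(a, b)] → w = 0.13
R4 (z=30.0): ¬unstable=1−0.09=0.91 → w = 0.91
Weighted average = (0.23·21.0 + 0.23·13.0 + 0.13·23.0 + 0.91·30.0) / (0.23 + 0.23 + 0.13 + 0.91)
  = 38.1100 / 1.5000 = 25.41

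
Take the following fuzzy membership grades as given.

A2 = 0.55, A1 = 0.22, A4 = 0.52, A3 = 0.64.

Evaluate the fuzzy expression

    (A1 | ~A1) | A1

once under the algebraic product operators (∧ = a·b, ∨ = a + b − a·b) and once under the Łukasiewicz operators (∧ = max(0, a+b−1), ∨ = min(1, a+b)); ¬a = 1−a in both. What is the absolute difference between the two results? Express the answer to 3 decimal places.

0.134

Under algebraic product:
  ~A1 = 1 − 0.2200 = 0.7800
  A1 | ~A1 = a + b − a·b on (0.2200, 0.7800) = 0.8284
  (A1 | ~A1) | A1 = a + b − a·b on (0.8284, 0.2200) = 0.8662
  → value = 0.8662
Under Łukasiewicz:
  ~A1 = 1 − 0.22 = 0.78
  A1 | ~A1 = min(1, a+b) on (0.22, 0.78) = 1.00
  (A1 | ~A1) | A1 = min(1, a+b) on (1.00, 0.22) = 1.00
  → value = 1.0000
|0.8662 − 1.0000| = 0.134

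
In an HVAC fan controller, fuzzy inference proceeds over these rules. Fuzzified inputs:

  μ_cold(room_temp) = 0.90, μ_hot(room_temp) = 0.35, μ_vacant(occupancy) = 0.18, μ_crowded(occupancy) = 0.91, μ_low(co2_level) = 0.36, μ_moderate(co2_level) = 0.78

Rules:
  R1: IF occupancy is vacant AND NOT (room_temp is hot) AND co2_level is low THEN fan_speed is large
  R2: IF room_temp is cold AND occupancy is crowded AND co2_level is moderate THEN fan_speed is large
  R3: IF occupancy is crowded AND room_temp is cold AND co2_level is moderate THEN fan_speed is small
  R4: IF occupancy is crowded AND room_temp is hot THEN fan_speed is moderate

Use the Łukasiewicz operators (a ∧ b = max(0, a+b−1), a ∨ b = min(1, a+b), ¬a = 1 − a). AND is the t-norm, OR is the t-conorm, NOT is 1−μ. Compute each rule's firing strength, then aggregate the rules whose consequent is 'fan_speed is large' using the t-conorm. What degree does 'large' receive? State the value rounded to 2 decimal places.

R1: vacant=0.18, ¬hot=1−0.35=0.65, low=0.36; AND[max(0, a+b−1)] → w = 0.00
R2: cold=0.90, crowded=0.91, moderate=0.78; AND[max(0, a+b−1)] → w = 0.59
R3: crowded=0.91, cold=0.90, moderate=0.78; AND[max(0, a+b−1)] → w = 0.59
R4: crowded=0.91, hot=0.35; AND[max(0, a+b−1)] → w = 0.26
Rules with consequent 'large': {R1, R2} → strengths 0.00, 0.59
Aggregate via t-conorm [min(1, a+b)]: 0.59

0.59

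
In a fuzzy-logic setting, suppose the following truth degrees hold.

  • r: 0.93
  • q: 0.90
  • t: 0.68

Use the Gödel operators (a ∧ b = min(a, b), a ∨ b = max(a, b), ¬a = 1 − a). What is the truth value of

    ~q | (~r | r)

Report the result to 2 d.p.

0.93

~q = 1 − 0.90 = 0.10
~r = 1 − 0.93 = 0.07
~r | r = max(a, b) on (0.07, 0.93) = 0.93
~q | (~r | r) = max(a, b) on (0.10, 0.93) = 0.93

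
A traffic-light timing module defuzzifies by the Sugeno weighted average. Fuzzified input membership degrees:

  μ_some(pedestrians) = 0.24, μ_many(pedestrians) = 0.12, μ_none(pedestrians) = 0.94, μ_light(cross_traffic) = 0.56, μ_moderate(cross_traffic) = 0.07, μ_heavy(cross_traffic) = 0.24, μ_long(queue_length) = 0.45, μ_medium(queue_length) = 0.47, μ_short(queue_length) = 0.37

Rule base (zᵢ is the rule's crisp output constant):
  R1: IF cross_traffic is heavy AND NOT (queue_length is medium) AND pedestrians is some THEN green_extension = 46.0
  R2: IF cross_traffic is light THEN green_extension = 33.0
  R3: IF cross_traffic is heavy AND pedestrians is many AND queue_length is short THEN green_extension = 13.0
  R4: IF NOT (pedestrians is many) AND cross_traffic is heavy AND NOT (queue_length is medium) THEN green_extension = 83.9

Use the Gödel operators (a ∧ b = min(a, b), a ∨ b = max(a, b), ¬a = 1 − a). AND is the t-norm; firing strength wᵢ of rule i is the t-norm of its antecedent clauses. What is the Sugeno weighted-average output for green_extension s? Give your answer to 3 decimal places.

44.152

R1 (z=46.0): heavy=0.24, ¬medium=1−0.47=0.53, some=0.24; AND[min(a, b)] → w = 0.24
R2 (z=33.0): light=0.56 → w = 0.56
R3 (z=13.0): heavy=0.24, many=0.12, short=0.37; AND[min(a, b)] → w = 0.12
R4 (z=83.9): ¬many=1−0.12=0.88, heavy=0.24, ¬medium=1−0.47=0.53; AND[min(a, b)] → w = 0.24
Weighted average = (0.24·46.0 + 0.56·33.0 + 0.12·13.0 + 0.24·83.9) / (0.24 + 0.56 + 0.12 + 0.24)
  = 51.2160 / 1.1600 = 44.152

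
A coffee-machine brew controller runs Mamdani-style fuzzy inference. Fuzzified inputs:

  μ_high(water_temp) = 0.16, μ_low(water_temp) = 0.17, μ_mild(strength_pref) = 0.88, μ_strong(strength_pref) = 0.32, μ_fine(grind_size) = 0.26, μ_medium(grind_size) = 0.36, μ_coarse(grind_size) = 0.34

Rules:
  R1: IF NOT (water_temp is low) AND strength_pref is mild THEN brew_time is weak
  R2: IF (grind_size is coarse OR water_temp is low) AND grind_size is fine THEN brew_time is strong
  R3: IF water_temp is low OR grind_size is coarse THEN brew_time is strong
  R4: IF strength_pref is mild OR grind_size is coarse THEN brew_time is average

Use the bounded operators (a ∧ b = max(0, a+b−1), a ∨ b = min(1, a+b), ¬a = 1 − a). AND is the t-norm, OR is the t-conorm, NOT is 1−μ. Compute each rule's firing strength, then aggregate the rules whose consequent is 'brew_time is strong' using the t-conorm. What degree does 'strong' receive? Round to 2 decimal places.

R1: ¬low=1−0.17=0.83, mild=0.88; AND[max(0, a+b−1)] → w = 0.71
R2: (coarse=0.34 OR low=0.17) = 0.51; AND[max(0, a+b−1)] with fine=0.26 → w = 0.00
R3: low=0.17, coarse=0.34; OR[min(1, a+b)] → w = 0.51
R4: mild=0.88, coarse=0.34; OR[min(1, a+b)] → w = 1.00
Rules with consequent 'strong': {R2, R3} → strengths 0.00, 0.51
Aggregate via t-conorm [min(1, a+b)]: 0.51

0.51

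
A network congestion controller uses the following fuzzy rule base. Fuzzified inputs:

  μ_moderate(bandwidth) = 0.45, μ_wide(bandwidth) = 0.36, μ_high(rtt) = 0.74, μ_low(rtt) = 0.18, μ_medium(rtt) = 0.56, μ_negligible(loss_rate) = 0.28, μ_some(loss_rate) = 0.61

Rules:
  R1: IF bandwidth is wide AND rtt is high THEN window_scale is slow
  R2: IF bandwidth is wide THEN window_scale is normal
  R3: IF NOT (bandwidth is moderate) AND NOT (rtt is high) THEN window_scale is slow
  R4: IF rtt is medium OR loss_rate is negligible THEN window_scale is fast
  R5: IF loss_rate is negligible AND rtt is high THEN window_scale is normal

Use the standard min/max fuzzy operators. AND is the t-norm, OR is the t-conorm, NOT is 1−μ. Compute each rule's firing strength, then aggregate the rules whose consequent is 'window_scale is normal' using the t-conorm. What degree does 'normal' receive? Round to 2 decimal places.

R1: wide=0.36, high=0.74; AND[min(a, b)] → w = 0.36
R2: wide=0.36 → w = 0.36
R3: ¬moderate=1−0.45=0.55, ¬high=1−0.74=0.26; AND[min(a, b)] → w = 0.26
R4: medium=0.56, negligible=0.28; OR[max(a, b)] → w = 0.56
R5: negligible=0.28, high=0.74; AND[min(a, b)] → w = 0.28
Rules with consequent 'normal': {R2, R5} → strengths 0.36, 0.28
Aggregate via t-conorm [max(a, b)]: 0.36

0.36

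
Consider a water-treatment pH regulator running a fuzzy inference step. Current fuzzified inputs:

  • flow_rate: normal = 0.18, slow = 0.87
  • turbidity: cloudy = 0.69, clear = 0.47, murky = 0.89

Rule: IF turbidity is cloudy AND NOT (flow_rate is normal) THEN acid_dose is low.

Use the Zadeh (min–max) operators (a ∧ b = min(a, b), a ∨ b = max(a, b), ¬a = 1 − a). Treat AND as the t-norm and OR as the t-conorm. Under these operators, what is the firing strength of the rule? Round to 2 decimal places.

firing strength: cloudy=0.69, ¬normal=1−0.18=0.82; AND[min(a, b)] → w = 0.69

0.69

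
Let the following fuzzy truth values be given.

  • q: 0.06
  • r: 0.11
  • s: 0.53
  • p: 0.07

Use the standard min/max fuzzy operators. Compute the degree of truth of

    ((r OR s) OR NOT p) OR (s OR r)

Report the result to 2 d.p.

0.93

r OR s = max(a, b) on (0.11, 0.53) = 0.53
NOT p = 1 − 0.07 = 0.93
(r OR s) OR NOT p = max(a, b) on (0.53, 0.93) = 0.93
s OR r = max(a, b) on (0.53, 0.11) = 0.53
((r OR s) OR NOT p) OR (s OR r) = max(a, b) on (0.93, 0.53) = 0.93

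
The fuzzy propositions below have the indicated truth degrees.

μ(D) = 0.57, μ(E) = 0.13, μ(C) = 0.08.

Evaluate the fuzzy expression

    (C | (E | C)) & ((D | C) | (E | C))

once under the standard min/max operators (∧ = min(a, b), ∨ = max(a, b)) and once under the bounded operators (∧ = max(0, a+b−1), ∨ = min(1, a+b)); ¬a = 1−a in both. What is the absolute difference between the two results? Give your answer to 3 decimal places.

0.020

Under standard min/max:
  E | C = max(a, b) on (0.13, 0.08) = 0.13
  C | (E | C) = max(a, b) on (0.08, 0.13) = 0.13
  D | C = max(a, b) on (0.57, 0.08) = 0.57
  E | C = max(a, b) on (0.13, 0.08) = 0.13
  (D | C) | (E | C) = max(a, b) on (0.57, 0.13) = 0.57
  (C | (E | C)) & ((D | C) | (E | C)) = min(a, b) on (0.13, 0.57) = 0.13
  → value = 0.1300
Under bounded:
  E | C = min(1, a+b) on (0.13, 0.08) = 0.21
  C | (E | C) = min(1, a+b) on (0.08, 0.21) = 0.29
  D | C = min(1, a+b) on (0.57, 0.08) = 0.65
  E | C = min(1, a+b) on (0.13, 0.08) = 0.21
  (D | C) | (E | C) = min(1, a+b) on (0.65, 0.21) = 0.86
  (C | (E | C)) & ((D | C) | (E | C)) = max(0, a+b−1) on (0.29, 0.86) = 0.15
  → value = 0.1500
|0.1300 − 0.1500| = 0.020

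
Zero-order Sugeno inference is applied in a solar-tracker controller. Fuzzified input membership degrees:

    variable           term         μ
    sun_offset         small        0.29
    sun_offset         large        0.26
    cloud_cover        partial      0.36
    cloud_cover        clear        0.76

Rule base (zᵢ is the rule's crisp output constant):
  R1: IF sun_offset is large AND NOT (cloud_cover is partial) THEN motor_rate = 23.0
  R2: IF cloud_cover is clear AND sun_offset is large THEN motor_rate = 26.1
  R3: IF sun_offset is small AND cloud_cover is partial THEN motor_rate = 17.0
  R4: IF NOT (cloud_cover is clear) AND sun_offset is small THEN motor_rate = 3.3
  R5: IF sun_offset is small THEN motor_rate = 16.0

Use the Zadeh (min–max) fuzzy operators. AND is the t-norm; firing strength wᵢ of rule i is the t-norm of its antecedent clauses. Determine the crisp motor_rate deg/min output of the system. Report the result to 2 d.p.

R1 (z=23.0): large=0.26, ¬partial=1−0.36=0.64; AND[min(a, b)] → w = 0.26
R2 (z=26.1): clear=0.76, large=0.26; AND[min(a, b)] → w = 0.26
R3 (z=17.0): small=0.29, partial=0.36; AND[min(a, b)] → w = 0.29
R4 (z=3.3): ¬clear=1−0.76=0.24, small=0.29; AND[min(a, b)] → w = 0.24
R5 (z=16.0): small=0.29 → w = 0.29
Weighted average = (0.26·23.0 + 0.26·26.1 + 0.29·17.0 + 0.24·3.3 + 0.29·16.0) / (0.26 + 0.26 + 0.29 + 0.24 + 0.29)
  = 23.1280 / 1.3400 = 17.26

17.26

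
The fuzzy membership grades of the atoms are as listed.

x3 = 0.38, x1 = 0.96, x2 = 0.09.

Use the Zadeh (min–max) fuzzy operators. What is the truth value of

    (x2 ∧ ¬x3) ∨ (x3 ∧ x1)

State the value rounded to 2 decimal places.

¬x3 = 1 − 0.38 = 0.62
x2 ∧ ¬x3 = min(a, b) on (0.09, 0.62) = 0.09
x3 ∧ x1 = min(a, b) on (0.38, 0.96) = 0.38
(x2 ∧ ¬x3) ∨ (x3 ∧ x1) = max(a, b) on (0.09, 0.38) = 0.38

0.38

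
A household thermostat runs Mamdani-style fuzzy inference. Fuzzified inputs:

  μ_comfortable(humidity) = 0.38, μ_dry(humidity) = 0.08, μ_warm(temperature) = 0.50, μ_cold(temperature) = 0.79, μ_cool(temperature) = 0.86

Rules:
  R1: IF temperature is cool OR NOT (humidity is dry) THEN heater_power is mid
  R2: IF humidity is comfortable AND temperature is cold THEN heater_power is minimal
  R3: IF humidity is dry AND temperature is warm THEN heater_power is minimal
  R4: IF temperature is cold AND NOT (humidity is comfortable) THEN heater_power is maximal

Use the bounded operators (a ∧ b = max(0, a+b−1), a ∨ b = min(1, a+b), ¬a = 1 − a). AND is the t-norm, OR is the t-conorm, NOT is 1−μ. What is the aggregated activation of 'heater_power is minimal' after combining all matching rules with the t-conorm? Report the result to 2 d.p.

R1: cool=0.86, ¬dry=1−0.08=0.92; OR[min(1, a+b)] → w = 1.00
R2: comfortable=0.38, cold=0.79; AND[max(0, a+b−1)] → w = 0.17
R3: dry=0.08, warm=0.50; AND[max(0, a+b−1)] → w = 0.00
R4: cold=0.79, ¬comfortable=1−0.38=0.62; AND[max(0, a+b−1)] → w = 0.41
Rules with consequent 'minimal': {R2, R3} → strengths 0.17, 0.00
Aggregate via t-conorm [min(1, a+b)]: 0.17

0.17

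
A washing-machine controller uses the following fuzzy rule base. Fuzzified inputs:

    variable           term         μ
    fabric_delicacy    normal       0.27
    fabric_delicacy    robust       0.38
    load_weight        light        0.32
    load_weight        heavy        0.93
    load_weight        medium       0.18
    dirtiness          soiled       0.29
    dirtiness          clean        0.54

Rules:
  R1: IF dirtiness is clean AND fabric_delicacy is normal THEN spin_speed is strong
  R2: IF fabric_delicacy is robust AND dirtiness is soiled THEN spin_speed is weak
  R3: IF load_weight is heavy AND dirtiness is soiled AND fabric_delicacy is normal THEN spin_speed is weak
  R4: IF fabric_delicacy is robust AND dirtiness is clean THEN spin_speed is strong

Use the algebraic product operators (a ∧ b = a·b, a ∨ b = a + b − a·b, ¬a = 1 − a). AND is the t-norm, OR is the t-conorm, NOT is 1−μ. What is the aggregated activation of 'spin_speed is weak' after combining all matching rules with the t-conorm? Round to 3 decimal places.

0.175

R1: clean=0.54, normal=0.27; AND[a·b] → w = 0.1458
R2: robust=0.38, soiled=0.29; AND[a·b] → w = 0.1102
R3: heavy=0.93, soiled=0.29, normal=0.27; AND[a·b] → w = 0.0728
R4: robust=0.38, clean=0.54; AND[a·b] → w = 0.2052
Rules with consequent 'weak': {R2, R3} → strengths 0.1102, 0.0728
Aggregate via t-conorm [a + b − a·b]: 0.1750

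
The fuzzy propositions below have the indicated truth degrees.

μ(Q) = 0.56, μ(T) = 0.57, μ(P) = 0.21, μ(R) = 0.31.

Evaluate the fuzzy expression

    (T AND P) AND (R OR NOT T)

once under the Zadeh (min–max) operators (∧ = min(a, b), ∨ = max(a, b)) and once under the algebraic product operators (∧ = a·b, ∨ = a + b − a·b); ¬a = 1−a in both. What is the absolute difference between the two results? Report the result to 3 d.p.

0.137

Under Zadeh (min–max):
  T AND P = min(a, b) on (0.57, 0.21) = 0.21
  NOT T = 1 − 0.57 = 0.43
  R OR NOT T = max(a, b) on (0.31, 0.43) = 0.43
  (T AND P) AND (R OR NOT T) = min(a, b) on (0.21, 0.43) = 0.21
  → value = 0.2100
Under algebraic product:
  T AND P = a·b on (0.5700, 0.2100) = 0.1197
  NOT T = 1 − 0.5700 = 0.4300
  R OR NOT T = a + b − a·b on (0.3100, 0.4300) = 0.6067
  (T AND P) AND (R OR NOT T) = a·b on (0.1197, 0.6067) = 0.0726
  → value = 0.0726
|0.2100 − 0.0726| = 0.137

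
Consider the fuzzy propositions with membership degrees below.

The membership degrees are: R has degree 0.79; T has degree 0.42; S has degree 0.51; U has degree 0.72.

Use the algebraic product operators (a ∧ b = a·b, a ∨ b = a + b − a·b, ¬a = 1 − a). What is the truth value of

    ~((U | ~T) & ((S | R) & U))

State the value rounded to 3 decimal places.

~T = 1 − 0.4200 = 0.5800
U | ~T = a + b − a·b on (0.7200, 0.5800) = 0.8824
S | R = a + b − a·b on (0.5100, 0.7900) = 0.8971
(S | R) & U = a·b on (0.8971, 0.7200) = 0.6459
(U | ~T) & ((S | R) & U) = a·b on (0.8824, 0.6459) = 0.5700
~((U | ~T) & ((S | R) & U)) = 1 − 0.5700 = 0.4300

0.430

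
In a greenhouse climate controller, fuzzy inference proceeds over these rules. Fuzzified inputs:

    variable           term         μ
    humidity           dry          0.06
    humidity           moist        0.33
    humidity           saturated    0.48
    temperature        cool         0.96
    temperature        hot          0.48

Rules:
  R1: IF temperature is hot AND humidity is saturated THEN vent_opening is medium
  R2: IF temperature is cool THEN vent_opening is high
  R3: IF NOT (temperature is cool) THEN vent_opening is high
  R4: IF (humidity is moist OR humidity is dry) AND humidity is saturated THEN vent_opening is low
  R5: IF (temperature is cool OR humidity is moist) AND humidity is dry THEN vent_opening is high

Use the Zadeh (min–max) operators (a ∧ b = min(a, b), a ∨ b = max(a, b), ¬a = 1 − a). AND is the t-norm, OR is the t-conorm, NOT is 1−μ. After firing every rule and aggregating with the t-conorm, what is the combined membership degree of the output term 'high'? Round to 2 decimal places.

0.96

R1: hot=0.48, saturated=0.48; AND[min(a, b)] → w = 0.48
R2: cool=0.96 → w = 0.96
R3: ¬cool=1−0.96=0.04 → w = 0.04
R4: (moist=0.33 OR dry=0.06) = 0.33; AND[min(a, b)] with saturated=0.48 → w = 0.33
R5: (cool=0.96 OR moist=0.33) = 0.96; AND[min(a, b)] with dry=0.06 → w = 0.06
Rules with consequent 'high': {R2, R3, R5} → strengths 0.96, 0.04, 0.06
Aggregate via t-conorm [max(a, b)]: 0.96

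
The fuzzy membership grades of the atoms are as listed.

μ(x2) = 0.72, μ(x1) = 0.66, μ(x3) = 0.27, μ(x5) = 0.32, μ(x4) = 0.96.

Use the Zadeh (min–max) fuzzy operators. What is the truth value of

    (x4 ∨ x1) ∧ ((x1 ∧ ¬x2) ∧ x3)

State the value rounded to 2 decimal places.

x4 ∨ x1 = max(a, b) on (0.96, 0.66) = 0.96
¬x2 = 1 − 0.72 = 0.28
x1 ∧ ¬x2 = min(a, b) on (0.66, 0.28) = 0.28
(x1 ∧ ¬x2) ∧ x3 = min(a, b) on (0.28, 0.27) = 0.27
(x4 ∨ x1) ∧ ((x1 ∧ ¬x2) ∧ x3) = min(a, b) on (0.96, 0.27) = 0.27

0.27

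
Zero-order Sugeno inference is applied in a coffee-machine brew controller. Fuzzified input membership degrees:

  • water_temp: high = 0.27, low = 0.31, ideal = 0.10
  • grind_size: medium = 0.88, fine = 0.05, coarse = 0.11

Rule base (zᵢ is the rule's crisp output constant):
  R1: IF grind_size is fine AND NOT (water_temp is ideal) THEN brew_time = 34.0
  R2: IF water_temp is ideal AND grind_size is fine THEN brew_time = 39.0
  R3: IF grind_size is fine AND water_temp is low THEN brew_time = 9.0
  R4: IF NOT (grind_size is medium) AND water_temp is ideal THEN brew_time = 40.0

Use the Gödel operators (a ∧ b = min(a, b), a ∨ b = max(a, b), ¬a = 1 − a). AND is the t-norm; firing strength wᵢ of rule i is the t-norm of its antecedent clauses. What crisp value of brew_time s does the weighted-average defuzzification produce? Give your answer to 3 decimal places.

32.400

R1 (z=34.0): fine=0.05, ¬ideal=1−0.10=0.90; AND[min(a, b)] → w = 0.05
R2 (z=39.0): ideal=0.10, fine=0.05; AND[min(a, b)] → w = 0.05
R3 (z=9.0): fine=0.05, low=0.31; AND[min(a, b)] → w = 0.05
R4 (z=40.0): ¬medium=1−0.88=0.12, ideal=0.10; AND[min(a, b)] → w = 0.10
Weighted average = (0.05·34.0 + 0.05·39.0 + 0.05·9.0 + 0.10·40.0) / (0.05 + 0.05 + 0.05 + 0.10)
  = 8.1000 / 0.2500 = 32.400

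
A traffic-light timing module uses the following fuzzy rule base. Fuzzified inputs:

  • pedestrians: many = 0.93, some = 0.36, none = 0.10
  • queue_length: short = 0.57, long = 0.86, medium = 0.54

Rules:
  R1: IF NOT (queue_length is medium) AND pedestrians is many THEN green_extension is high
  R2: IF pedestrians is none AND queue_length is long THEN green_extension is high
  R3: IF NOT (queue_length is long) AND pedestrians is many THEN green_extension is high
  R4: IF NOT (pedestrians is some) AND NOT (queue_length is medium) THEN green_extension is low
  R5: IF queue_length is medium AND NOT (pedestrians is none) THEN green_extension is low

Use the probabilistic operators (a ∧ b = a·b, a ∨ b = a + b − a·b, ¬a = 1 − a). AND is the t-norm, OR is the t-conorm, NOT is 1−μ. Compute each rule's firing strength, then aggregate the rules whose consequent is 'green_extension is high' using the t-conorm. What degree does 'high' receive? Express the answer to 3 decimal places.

R1: ¬medium=1−0.54=0.46, many=0.93; AND[a·b] → w = 0.4278
R2: none=0.10, long=0.86; AND[a·b] → w = 0.0860
R3: ¬long=1−0.86=0.14, many=0.93; AND[a·b] → w = 0.1302
R4: ¬some=1−0.36=0.64, ¬medium=1−0.54=0.46; AND[a·b] → w = 0.2944
R5: medium=0.54, ¬none=1−0.10=0.90; AND[a·b] → w = 0.4860
Rules with consequent 'high': {R1, R2, R3} → strengths 0.4278, 0.0860, 0.1302
Aggregate via t-conorm [a + b − a·b]: 0.5451

0.545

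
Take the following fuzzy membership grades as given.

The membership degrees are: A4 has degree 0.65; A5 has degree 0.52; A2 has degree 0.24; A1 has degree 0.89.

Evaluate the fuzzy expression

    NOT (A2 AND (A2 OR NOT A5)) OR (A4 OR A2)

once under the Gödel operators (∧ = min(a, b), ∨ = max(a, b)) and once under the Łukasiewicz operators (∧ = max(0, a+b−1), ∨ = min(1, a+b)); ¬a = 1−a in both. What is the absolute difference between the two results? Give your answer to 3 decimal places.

0.240

Under Gödel:
  NOT A5 = 1 − 0.52 = 0.48
  A2 OR NOT A5 = max(a, b) on (0.24, 0.48) = 0.48
  A2 AND (A2 OR NOT A5) = min(a, b) on (0.24, 0.48) = 0.24
  NOT (A2 AND (A2 OR NOT A5)) = 1 − 0.24 = 0.76
  A4 OR A2 = max(a, b) on (0.65, 0.24) = 0.65
  NOT (A2 AND (A2 OR NOT A5)) OR (A4 OR A2) = max(a, b) on (0.76, 0.65) = 0.76
  → value = 0.7600
Under Łukasiewicz:
  NOT A5 = 1 − 0.52 = 0.48
  A2 OR NOT A5 = min(1, a+b) on (0.24, 0.48) = 0.72
  A2 AND (A2 OR NOT A5) = max(0, a+b−1) on (0.24, 0.72) = 0.00
  NOT (A2 AND (A2 OR NOT A5)) = 1 − 0.00 = 1.00
  A4 OR A2 = min(1, a+b) on (0.65, 0.24) = 0.89
  NOT (A2 AND (A2 OR NOT A5)) OR (A4 OR A2) = min(1, a+b) on (1.00, 0.89) = 1.00
  → value = 1.0000
|0.7600 − 1.0000| = 0.240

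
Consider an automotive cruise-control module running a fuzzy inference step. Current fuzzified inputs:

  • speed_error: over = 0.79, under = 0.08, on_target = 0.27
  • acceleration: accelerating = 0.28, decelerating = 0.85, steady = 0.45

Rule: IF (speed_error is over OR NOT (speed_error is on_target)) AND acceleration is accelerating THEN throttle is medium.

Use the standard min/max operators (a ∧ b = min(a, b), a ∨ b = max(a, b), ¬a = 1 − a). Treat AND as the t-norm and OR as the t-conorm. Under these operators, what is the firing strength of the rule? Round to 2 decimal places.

firing strength: (over=0.79 OR ¬on_target=1−0.27=0.73) = 0.79; AND[min(a, b)] with accelerating=0.28 → w = 0.28

0.28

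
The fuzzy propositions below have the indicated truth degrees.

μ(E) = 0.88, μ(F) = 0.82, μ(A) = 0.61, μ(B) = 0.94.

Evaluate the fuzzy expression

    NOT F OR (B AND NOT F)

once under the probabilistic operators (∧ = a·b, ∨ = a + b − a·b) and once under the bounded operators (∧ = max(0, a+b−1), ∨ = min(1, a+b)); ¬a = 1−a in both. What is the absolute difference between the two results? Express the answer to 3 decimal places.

0.019

Under probabilistic:
  NOT F = 1 − 0.8200 = 0.1800
  NOT F = 1 − 0.8200 = 0.1800
  B AND NOT F = a·b on (0.9400, 0.1800) = 0.1692
  NOT F OR (B AND NOT F) = a + b − a·b on (0.1800, 0.1692) = 0.3187
  → value = 0.3187
Under bounded:
  NOT F = 1 − 0.82 = 0.18
  NOT F = 1 − 0.82 = 0.18
  B AND NOT F = max(0, a+b−1) on (0.94, 0.18) = 0.12
  NOT F OR (B AND NOT F) = min(1, a+b) on (0.18, 0.12) = 0.30
  → value = 0.3000
|0.3187 − 0.3000| = 0.019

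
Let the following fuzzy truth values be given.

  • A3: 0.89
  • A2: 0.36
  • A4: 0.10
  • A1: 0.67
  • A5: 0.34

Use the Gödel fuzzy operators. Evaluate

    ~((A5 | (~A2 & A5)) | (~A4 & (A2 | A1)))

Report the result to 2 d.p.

~A2 = 1 − 0.36 = 0.64
~A2 & A5 = min(a, b) on (0.64, 0.34) = 0.34
A5 | (~A2 & A5) = max(a, b) on (0.34, 0.34) = 0.34
~A4 = 1 − 0.10 = 0.90
A2 | A1 = max(a, b) on (0.36, 0.67) = 0.67
~A4 & (A2 | A1) = min(a, b) on (0.90, 0.67) = 0.67
(A5 | (~A2 & A5)) | (~A4 & (A2 | A1)) = max(a, b) on (0.34, 0.67) = 0.67
~((A5 | (~A2 & A5)) | (~A4 & (A2 | A1))) = 1 − 0.67 = 0.33

0.33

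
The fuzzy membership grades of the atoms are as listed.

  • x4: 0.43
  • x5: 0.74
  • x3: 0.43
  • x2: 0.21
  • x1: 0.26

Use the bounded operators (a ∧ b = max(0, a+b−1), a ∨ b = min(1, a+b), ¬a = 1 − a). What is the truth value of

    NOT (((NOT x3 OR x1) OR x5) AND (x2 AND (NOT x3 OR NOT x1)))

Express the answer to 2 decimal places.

0.79

NOT x3 = 1 − 0.43 = 0.57
NOT x3 OR x1 = min(1, a+b) on (0.57, 0.26) = 0.83
(NOT x3 OR x1) OR x5 = min(1, a+b) on (0.83, 0.74) = 1.00
NOT x3 = 1 − 0.43 = 0.57
NOT x1 = 1 − 0.26 = 0.74
NOT x3 OR NOT x1 = min(1, a+b) on (0.57, 0.74) = 1.00
x2 AND (NOT x3 OR NOT x1) = max(0, a+b−1) on (0.21, 1.00) = 0.21
((NOT x3 OR x1) OR x5) AND (x2 AND (NOT x3 OR NOT x1)) = max(0, a+b−1) on (1.00, 0.21) = 0.21
NOT (((NOT x3 OR x1) OR x5) AND (x2 AND (NOT x3 OR NOT x1))) = 1 − 0.21 = 0.79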